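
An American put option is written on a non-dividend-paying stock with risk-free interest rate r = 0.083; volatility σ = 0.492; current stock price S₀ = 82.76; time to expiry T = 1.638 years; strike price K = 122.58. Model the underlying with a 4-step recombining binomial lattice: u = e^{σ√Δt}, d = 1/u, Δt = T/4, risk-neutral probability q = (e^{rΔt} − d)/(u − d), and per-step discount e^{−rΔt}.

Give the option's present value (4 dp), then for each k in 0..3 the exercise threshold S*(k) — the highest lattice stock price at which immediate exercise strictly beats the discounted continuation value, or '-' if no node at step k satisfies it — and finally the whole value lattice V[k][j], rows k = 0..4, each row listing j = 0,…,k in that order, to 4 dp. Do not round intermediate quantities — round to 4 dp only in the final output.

params: Δt=0.40950 u=1.37004 d=0.72990 q=0.47594 e^(-rΔt)=0.96658
t_4 payoffs: 99.0899 78.4887 39.8200 0.0000 0.0000
t_3: node(3,0) S=32.1824 payoff=90.3976 vs cont=86.3013 → 90.3976 [stop]  node(3,1) S=60.4069 payoff=62.1731 vs cont=58.0768 → 62.1731 [stop]  node(3,2) S=113.3847 payoff=9.1953 vs cont=20.1706 → 20.1706 [wait]  node(3,3) S=212.8249 payoff=0.0000 vs cont=0.0000 → 0.0000 [wait]  ⇒ S*(3)=60.4069
t_2: node(2,0) S=44.0913 payoff=78.4887 vs cont=74.3924 → 78.4887 [stop]  node(2,1) S=82.7600 payoff=39.8200 vs cont=40.7728 → 40.7728 [wait]  node(2,2) S=155.3418 payoff=0.0000 vs cont=10.2174 → 10.2174 [wait]  ⇒ S*(2)=44.0913
t_1: node(1,0) S=60.4069 payoff=62.1731 vs cont=58.5151 → 62.1731 [stop]  node(1,1) S=113.3847 payoff=9.1953 vs cont=25.3536 → 25.3536 [wait]  ⇒ S*(1)=60.4069
t_0: node(0,0) S=82.7600 payoff=39.8200 vs cont=43.1571 → 43.1571 [wait]  ⇒ S*(0)=-

price = 43.1571
boundary = - 60.4069 44.0913 60.4069
tree:
43.1571
62.1731 25.3536
78.4887 40.7728 10.2174
90.3976 62.1731 20.1706 0.0000
99.0899 78.4887 39.8200 0.0000 0.0000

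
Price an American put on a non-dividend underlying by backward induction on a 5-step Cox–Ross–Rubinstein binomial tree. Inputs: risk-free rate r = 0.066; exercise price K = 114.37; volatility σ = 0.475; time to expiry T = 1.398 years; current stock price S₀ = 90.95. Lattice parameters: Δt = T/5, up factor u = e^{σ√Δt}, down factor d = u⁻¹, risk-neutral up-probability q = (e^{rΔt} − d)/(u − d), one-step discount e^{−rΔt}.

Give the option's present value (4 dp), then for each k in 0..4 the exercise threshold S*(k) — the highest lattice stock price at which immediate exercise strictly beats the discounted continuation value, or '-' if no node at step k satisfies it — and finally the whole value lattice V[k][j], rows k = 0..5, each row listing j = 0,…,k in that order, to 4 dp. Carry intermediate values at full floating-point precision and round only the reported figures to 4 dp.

price = 30.6860
boundary = - - 55.0354 70.7493 90.9500
tree:
30.6860
43.7284 17.4312
59.3346 28.1431 6.2396
71.5584 43.6207 12.0885 0.0000
81.0672 59.3346 23.4200 0.0000 0.0000
88.4640 71.5584 43.6207 0.0000 0.0000 0.0000

params: Δt=0.27960 u=1.28552 d=0.77789 q=0.47423 e^(-rΔt)=0.98172
t_5 payoffs: 88.4640 71.5584 43.6207 0.0000 0.0000 0.0000
t_4: node(4,0) S=33.3028 payoff=81.0672 vs cont=78.9760 → 81.0672 [stop]  node(4,1) S=55.0354 payoff=59.3346 vs cont=57.2434 → 59.3346 [stop]  node(4,2) S=90.9500 payoff=23.4200 vs cont=22.5153 → 23.4200 [stop]  node(4,3) S=150.3015 payoff=0.0000 vs cont=0.0000 → 0.0000 [wait]  node(4,4) S=248.3843 payoff=0.0000 vs cont=0.0000 → 0.0000 [wait]  ⇒ S*(4)=90.9500
t_3: node(3,0) S=42.8116 payoff=71.5584 vs cont=69.4672 → 71.5584 [stop]  node(3,1) S=70.7493 payoff=43.6207 vs cont=41.5295 → 43.6207 [stop]  node(3,2) S=116.9184 payoff=0.0000 vs cont=12.0885 → 12.0885 [wait]  node(3,3) S=193.2163 payoff=0.0000 vs cont=0.0000 → 0.0000 [wait]  ⇒ S*(3)=70.7493
t_2: node(2,0) S=55.0354 payoff=59.3346 vs cont=57.2434 → 59.3346 [stop]  node(2,1) S=90.9500 payoff=23.4200 vs cont=28.1431 → 28.1431 [wait]  node(2,2) S=150.3015 payoff=0.0000 vs cont=6.2396 → 6.2396 [wait]  ⇒ S*(2)=55.0354
t_1: node(1,0) S=70.7493 payoff=43.6207 vs cont=43.7284 → 43.7284 [wait]  node(1,1) S=116.9184 payoff=0.0000 vs cont=17.4312 → 17.4312 [wait]  ⇒ S*(1)=-
t_0: node(0,0) S=90.9500 payoff=23.4200 vs cont=30.6860 → 30.6860 [wait]  ⇒ S*(0)=-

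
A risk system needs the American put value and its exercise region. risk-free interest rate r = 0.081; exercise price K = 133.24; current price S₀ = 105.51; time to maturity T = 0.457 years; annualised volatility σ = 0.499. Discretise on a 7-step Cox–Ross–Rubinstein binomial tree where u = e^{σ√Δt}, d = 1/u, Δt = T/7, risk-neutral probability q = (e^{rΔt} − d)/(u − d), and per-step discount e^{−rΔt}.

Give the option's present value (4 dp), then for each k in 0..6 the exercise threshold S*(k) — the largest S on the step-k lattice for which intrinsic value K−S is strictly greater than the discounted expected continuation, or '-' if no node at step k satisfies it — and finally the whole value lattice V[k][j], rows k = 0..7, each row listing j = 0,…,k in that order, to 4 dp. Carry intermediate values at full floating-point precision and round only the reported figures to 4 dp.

price = 31.3297
boundary = - - 81.7615 92.8798 81.7615 92.8798 105.5100
tree:
31.3297
40.8472 21.7200
51.4785 30.1764 13.1154
61.2659 40.3602 19.8575 6.2095
69.8817 51.4785 28.9844 10.5317 1.7585
77.4661 61.2659 40.3602 17.4067 3.4589 0.0000
84.1426 69.8817 51.4785 27.7300 6.8035 0.0000 0.0000
90.0198 77.4661 61.2659 40.3602 13.3823 0.0000 0.0000 0.0000

params: Δt=0.06529 u=1.13598 d=0.88029 q=0.48890 e^(-rΔt)=0.99473
t_7 payoffs: 90.0198 77.4661 61.2659 40.3602 13.3823 0.0000 0.0000 0.0000
t_6: node(6,0) S=49.0974 payoff=84.1426 vs cont=83.4398 → 84.1426 [stop]  node(6,1) S=63.3583 payoff=69.8817 vs cont=69.1789 → 69.8817 [stop]  node(6,2) S=81.7615 payoff=51.4785 vs cont=50.7758 → 51.4785 [stop]  node(6,3) S=105.5100 payoff=27.7300 vs cont=27.0273 → 27.7300 [stop]  node(6,4) S=136.1566 payoff=0.0000 vs cont=6.8035 → 6.8035 [wait]  node(6,5) S=175.7048 payoff=0.0000 vs cont=0.0000 → 0.0000 [wait]  node(6,6) S=226.7402 payoff=0.0000 vs cont=0.0000 → 0.0000 [wait]  ⇒ S*(6)=105.5100
t_5: node(5,0) S=55.7739 payoff=77.4661 vs cont=76.7633 → 77.4661 [stop]  node(5,1) S=71.9741 payoff=61.2659 vs cont=60.5632 → 61.2659 [stop]  node(5,2) S=92.8798 payoff=40.3602 vs cont=39.6575 → 40.3602 [stop]  node(5,3) S=119.8577 payoff=13.3823 vs cont=17.4067 → 17.4067 [wait]  node(5,4) S=154.6718 payoff=0.0000 vs cont=3.4589 → 3.4589 [wait]  node(5,5) S=199.5979 payoff=0.0000 vs cont=0.0000 → 0.0000 [wait]  ⇒ S*(5)=92.8798
t_4: node(4,0) S=63.3583 payoff=69.8817 vs cont=69.1789 → 69.8817 [stop]  node(4,1) S=81.7615 payoff=51.4785 vs cont=50.7758 → 51.4785 [stop]  node(4,2) S=105.5100 payoff=27.7300 vs cont=28.9844 → 28.9844 [wait]  node(4,3) S=136.1566 payoff=0.0000 vs cont=10.5317 → 10.5317 [wait]  node(4,4) S=175.7048 payoff=0.0000 vs cont=1.7585 → 1.7585 [wait]  ⇒ S*(4)=81.7615
t_3: node(3,0) S=71.9741 payoff=61.2659 vs cont=60.5632 → 61.2659 [stop]  node(3,1) S=92.8798 payoff=40.3602 vs cont=40.2676 → 40.3602 [stop]  node(3,2) S=119.8577 payoff=13.3823 vs cont=19.8575 → 19.8575 [wait]  node(3,3) S=154.6718 payoff=0.0000 vs cont=6.2095 → 6.2095 [wait]  ⇒ S*(3)=92.8798
t_2: node(2,0) S=81.7615 payoff=51.4785 vs cont=50.7758 → 51.4785 [stop]  node(2,1) S=105.5100 payoff=27.7300 vs cont=30.1764 → 30.1764 [wait]  node(2,2) S=136.1566 payoff=0.0000 vs cont=13.1154 → 13.1154 [wait]  ⇒ S*(2)=81.7615
t_1: node(1,0) S=92.8798 payoff=40.3602 vs cont=40.8472 → 40.8472 [wait]  node(1,1) S=119.8577 payoff=13.3823 vs cont=21.7200 → 21.7200 [wait]  ⇒ S*(1)=-
t_0: node(0,0) S=105.5100 payoff=27.7300 vs cont=31.3297 → 31.3297 [wait]  ⇒ S*(0)=-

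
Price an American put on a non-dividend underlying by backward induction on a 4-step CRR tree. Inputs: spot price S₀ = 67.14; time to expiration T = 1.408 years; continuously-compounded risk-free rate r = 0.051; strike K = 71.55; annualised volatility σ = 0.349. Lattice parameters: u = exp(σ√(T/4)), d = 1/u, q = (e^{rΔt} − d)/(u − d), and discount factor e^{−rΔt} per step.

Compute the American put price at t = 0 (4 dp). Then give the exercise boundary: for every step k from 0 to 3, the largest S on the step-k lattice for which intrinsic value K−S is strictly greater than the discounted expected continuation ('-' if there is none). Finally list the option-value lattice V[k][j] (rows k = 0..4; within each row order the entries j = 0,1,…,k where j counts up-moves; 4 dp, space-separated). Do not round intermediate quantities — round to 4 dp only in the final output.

Δt=0.35200, u=1.23006, d=0.81297, q=0.49185, disc=e^(-rΔt)=0.98221
k=4 terminal: V=max(K-S,0) → 42.2221 27.1757 4.4100 0.0000 0.0000
k=3: j=0 S=36.0750 intr=35.4750 cont=34.2020 V=35.4750[EX]; j=1 S=54.5828 intr=16.9672 cont=15.6941 V=16.9672[EX]; j=2 S=82.5860 intr=0.0000 cont=2.2011 V=2.2011[hold]; j=3 S=124.9559 intr=0.0000 cont=0.0000 V=0.0000[hold]  S*(3)=54.5828
k=2: j=0 S=44.3743 intr=27.1757 cont=25.9027 V=27.1757[EX]; j=1 S=67.1400 intr=4.4100 cont=9.5318 V=9.5318[hold]; j=2 S=101.5855 intr=0.0000 cont=1.0986 V=1.0986[hold]  S*(2)=44.3743
k=1: j=0 S=54.5828 intr=16.9672 cont=18.1685 V=18.1685[hold]; j=1 S=82.5860 intr=0.0000 cont=5.2881 V=5.2881[hold]  S*(1)=-
k=0: j=0 S=67.1400 intr=4.4100 cont=11.6228 V=11.6228[hold]  S*(0)=-

price = 11.6228
boundary = - - 44.3743 54.5828
tree:
11.6228
18.1685 5.2881
27.1757 9.5318 1.0986
35.4750 16.9672 2.2011 0.0000
42.2221 27.1757 4.4100 0.0000 0.0000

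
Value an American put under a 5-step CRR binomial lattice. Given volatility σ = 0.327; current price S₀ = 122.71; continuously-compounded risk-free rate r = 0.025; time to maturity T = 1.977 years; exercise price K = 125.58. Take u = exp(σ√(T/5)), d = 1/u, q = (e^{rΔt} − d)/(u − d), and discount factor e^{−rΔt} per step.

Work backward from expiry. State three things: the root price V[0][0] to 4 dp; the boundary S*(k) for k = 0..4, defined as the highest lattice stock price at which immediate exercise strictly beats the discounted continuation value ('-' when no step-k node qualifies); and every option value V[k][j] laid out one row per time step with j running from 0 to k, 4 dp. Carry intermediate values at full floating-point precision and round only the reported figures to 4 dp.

Δt=0.39540, u=1.22829, d=0.81414, q=0.47276, disc=e^(-rΔt)=0.99016
k=5 terminal: V=max(K-S,0) → 81.6884 59.3613 25.6766 0.0000 0.0000 0.0000
k=4: j=0 S=53.9114 intr=71.6686 cont=70.4333 V=71.6686[EX]; j=1 S=81.3355 intr=44.2445 cont=43.0092 V=44.2445[EX]; j=2 S=122.7100 intr=2.8700 cont=13.4045 V=13.4045[hold]; j=3 S=185.1312 intr=0.0000 cont=0.0000 V=0.0000[hold]; j=4 S=279.3052 intr=0.0000 cont=0.0000 V=0.0000[hold]  S*(4)=81.3355
k=3: j=0 S=66.2187 intr=59.3613 cont=58.1261 V=59.3613[EX]; j=1 S=99.9034 intr=25.6766 cont=29.3727 V=29.3727[hold]; j=2 S=150.7231 intr=0.0000 cont=6.9979 V=6.9979[hold]; j=3 S=227.3942 intr=0.0000 cont=0.0000 V=0.0000[hold]  S*(3)=66.2187
k=2: j=0 S=81.3355 intr=44.2445 cont=44.7394 V=44.7394[hold]; j=1 S=122.7100 intr=2.8700 cont=18.6099 V=18.6099[hold]; j=2 S=185.1312 intr=0.0000 cont=3.6532 V=3.6532[hold]  S*(2)=-
k=1: j=0 S=99.9034 intr=25.6766 cont=32.0678 V=32.0678[hold]; j=1 S=150.7231 intr=0.0000 cont=11.4254 V=11.4254[hold]  S*(1)=-
k=0: j=0 S=122.7100 intr=2.8700 cont=22.0894 V=22.0894[hold]  S*(0)=-

price = 22.0894
boundary = - - - 66.2187 81.3355
tree:
22.0894
32.0678 11.4254
44.7394 18.6099 3.6532
59.3613 29.3727 6.9979 0.0000
71.6686 44.2445 13.4045 0.0000 0.0000
81.6884 59.3613 25.6766 0.0000 0.0000 0.0000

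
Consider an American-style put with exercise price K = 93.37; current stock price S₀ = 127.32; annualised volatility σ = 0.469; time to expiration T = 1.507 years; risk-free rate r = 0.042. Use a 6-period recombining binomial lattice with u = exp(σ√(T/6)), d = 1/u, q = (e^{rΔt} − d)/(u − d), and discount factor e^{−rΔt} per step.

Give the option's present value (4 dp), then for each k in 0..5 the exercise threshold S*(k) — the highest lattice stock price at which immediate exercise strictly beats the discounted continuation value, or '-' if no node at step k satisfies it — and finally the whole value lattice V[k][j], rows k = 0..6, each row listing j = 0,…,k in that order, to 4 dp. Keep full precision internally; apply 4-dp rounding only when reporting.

Δt=0.25117  u=1.26497  d=0.79053  q=0.46386  discount=0.98951
step 6 (expiry): payoffs max(K−S,0) = 62.2944 43.6445 13.8021 0.0000 0.0000 0.0000 0.0000
step 5: (k=5,j=0): S=39.3097, (K−S)⁺=54.0603, hold=53.0805 ⇒ V=54.0603 exercise | (k=5,j=1): S=62.9011, (K−S)⁺=30.4689, hold=29.4891 ⇒ V=30.4689 exercise | (k=5,j=2): S=100.6508, (K−S)⁺=0.0000, hold=7.3222 ⇒ V=7.3222 continue | (k=5,j=3): S=161.0557, (K−S)⁺=0.0000, hold=0.0000 ⇒ V=0.0000 continue | (k=5,j=4): S=257.7121, (K−S)⁺=0.0000, hold=0.0000 ⇒ V=0.0000 continue | (k=5,j=5): S=412.3763, (K−S)⁺=0.0000, hold=0.0000 ⇒ V=0.0000 continue  boundary S*=62.9011
step 4: (k=4,j=0): S=49.7255, (K−S)⁺=43.6445, hold=42.6647 ⇒ V=43.6445 exercise | (k=4,j=1): S=79.5679, (K−S)⁺=13.8021, hold=19.5250 ⇒ V=19.5250 continue | (k=4,j=2): S=127.3200, (K−S)⁺=0.0000, hold=3.8845 ⇒ V=3.8845 continue | (k=4,j=3): S=203.7302, (K−S)⁺=0.0000, hold=0.0000 ⇒ V=0.0000 continue | (k=4,j=4): S=325.9975, (K−S)⁺=0.0000, hold=0.0000 ⇒ V=0.0000 continue  boundary S*=49.7255
step 3: (k=3,j=0): S=62.9011, (K−S)⁺=30.4689, hold=32.1159 ⇒ V=32.1159 continue | (k=3,j=1): S=100.6508, (K−S)⁺=0.0000, hold=12.1413 ⇒ V=12.1413 continue | (k=3,j=2): S=161.0557, (K−S)⁺=0.0000, hold=2.0608 ⇒ V=2.0608 continue | (k=3,j=3): S=257.7121, (K−S)⁺=0.0000, hold=0.0000 ⇒ V=0.0000 continue  boundary S*=-
step 2: (k=2,j=0): S=79.5679, (K−S)⁺=13.8021, hold=22.6107 ⇒ V=22.6107 continue | (k=2,j=1): S=127.3200, (K−S)⁺=0.0000, hold=7.3870 ⇒ V=7.3870 continue | (k=2,j=2): S=203.7302, (K−S)⁺=0.0000, hold=1.0933 ⇒ V=1.0933 continue  boundary S*=-
step 1: (k=1,j=0): S=100.6508, (K−S)⁺=0.0000, hold=15.3858 ⇒ V=15.3858 continue | (k=1,j=1): S=161.0557, (K−S)⁺=0.0000, hold=4.4207 ⇒ V=4.4207 continue  boundary S*=-
step 0: (k=0,j=0): S=127.3200, (K−S)⁺=0.0000, hold=10.1915 ⇒ V=10.1915 continue  boundary S*=-

price = 10.1915
boundary = - - - - 49.7255 62.9011
tree:
10.1915
15.3858 4.4207
22.6107 7.3870 1.0933
32.1159 12.1413 2.0608 0.0000
43.6445 19.5250 3.8845 0.0000 0.0000
54.0603 30.4689 7.3222 0.0000 0.0000 0.0000
62.2944 43.6445 13.8021 0.0000 0.0000 0.0000 0.0000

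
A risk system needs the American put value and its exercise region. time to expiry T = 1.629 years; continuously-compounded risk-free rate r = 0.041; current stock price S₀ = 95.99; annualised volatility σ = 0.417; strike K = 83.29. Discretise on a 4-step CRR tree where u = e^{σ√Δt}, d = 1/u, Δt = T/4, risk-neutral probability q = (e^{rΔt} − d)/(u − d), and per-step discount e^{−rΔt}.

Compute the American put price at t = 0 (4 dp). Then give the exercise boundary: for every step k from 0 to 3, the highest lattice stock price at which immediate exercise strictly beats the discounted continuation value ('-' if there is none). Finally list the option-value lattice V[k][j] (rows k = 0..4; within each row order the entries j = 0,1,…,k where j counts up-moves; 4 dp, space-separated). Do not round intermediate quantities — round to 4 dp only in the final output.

price = 11.2103
boundary = - - - 43.2027
tree:
11.2103
17.9051 3.9174
27.5628 7.4473 0.0000
40.0873 14.1580 0.0000 0.0000
50.1815 26.9155 0.0000 0.0000 0.0000

Δt=0.40725, u=1.30488, d=0.76635, q=0.46513, disc=e^(-rΔt)=0.98344
k=4 terminal: V=max(K-S,0) → 50.1815 26.9155 0.0000 0.0000 0.0000
k=3: j=0 S=43.2027 intr=40.0873 cont=38.7081 V=40.0873[EX]; j=1 S=73.5622 intr=9.7278 cont=14.1580 V=14.1580[hold]; j=2 S=125.2557 intr=0.0000 cont=0.0000 V=0.0000[hold]; j=3 S=213.2753 intr=0.0000 cont=0.0000 V=0.0000[hold]  S*(3)=43.2027
k=2: j=0 S=56.3745 intr=26.9155 cont=27.5628 V=27.5628[hold]; j=1 S=95.9900 intr=0.0000 cont=7.4473 V=7.4473[hold]; j=2 S=163.4440 intr=0.0000 cont=0.0000 V=0.0000[hold]  S*(2)=-
k=1: j=0 S=73.5622 intr=9.7278 cont=17.9051 V=17.9051[hold]; j=1 S=125.2557 intr=0.0000 cont=3.9174 V=3.9174[hold]  S*(1)=-
k=0: j=0 S=95.9900 intr=0.0000 cont=11.2103 V=11.2103[hold]  S*(0)=-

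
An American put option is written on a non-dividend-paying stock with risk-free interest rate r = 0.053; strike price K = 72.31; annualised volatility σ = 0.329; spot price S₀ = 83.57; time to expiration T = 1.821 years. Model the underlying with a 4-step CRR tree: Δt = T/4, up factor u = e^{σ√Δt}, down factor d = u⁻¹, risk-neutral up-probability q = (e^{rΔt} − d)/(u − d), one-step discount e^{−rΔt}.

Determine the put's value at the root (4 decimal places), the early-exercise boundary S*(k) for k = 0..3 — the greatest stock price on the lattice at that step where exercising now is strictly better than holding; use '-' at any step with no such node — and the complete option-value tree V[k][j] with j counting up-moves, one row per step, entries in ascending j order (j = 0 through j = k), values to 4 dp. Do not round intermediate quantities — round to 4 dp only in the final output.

price = 6.6227
boundary = - - - 42.9370
tree:
6.6227
11.3722 2.1837
18.8117 4.4677 0.0000
29.3730 9.1405 0.0000 0.0000
37.9205 18.7010 0.0000 0.0000 0.0000

params: Δt=0.45525 u=1.24855 d=0.80093 q=0.49929 e^(-rΔt)=0.97616
t_4 payoffs: 37.9205 18.7010 0.0000 0.0000 0.0000
t_3: node(3,0) S=42.9370 payoff=29.3730 vs cont=27.6492 → 29.3730 [stop]  node(3,1) S=66.9336 payoff=5.3764 vs cont=9.1405 → 9.1405 [wait]  node(3,2) S=104.3414 payoff=0.0000 vs cont=0.0000 → 0.0000 [wait]  node(3,3) S=162.6556 payoff=0.0000 vs cont=0.0000 → 0.0000 [wait]  ⇒ S*(3)=42.9370
t_2: node(2,0) S=53.6090 payoff=18.7010 vs cont=18.8117 → 18.8117 [wait]  node(2,1) S=83.5700 payoff=0.0000 vs cont=4.4677 → 4.4677 [wait]  node(2,2) S=130.2755 payoff=0.0000 vs cont=0.0000 → 0.0000 [wait]  ⇒ S*(2)=-
t_1: node(1,0) S=66.9336 payoff=5.3764 vs cont=11.3722 → 11.3722 [wait]  node(1,1) S=104.3414 payoff=0.0000 vs cont=2.1837 → 2.1837 [wait]  ⇒ S*(1)=-
t_0: node(0,0) S=83.5700 payoff=0.0000 vs cont=6.6227 → 6.6227 [wait]  ⇒ S*(0)=-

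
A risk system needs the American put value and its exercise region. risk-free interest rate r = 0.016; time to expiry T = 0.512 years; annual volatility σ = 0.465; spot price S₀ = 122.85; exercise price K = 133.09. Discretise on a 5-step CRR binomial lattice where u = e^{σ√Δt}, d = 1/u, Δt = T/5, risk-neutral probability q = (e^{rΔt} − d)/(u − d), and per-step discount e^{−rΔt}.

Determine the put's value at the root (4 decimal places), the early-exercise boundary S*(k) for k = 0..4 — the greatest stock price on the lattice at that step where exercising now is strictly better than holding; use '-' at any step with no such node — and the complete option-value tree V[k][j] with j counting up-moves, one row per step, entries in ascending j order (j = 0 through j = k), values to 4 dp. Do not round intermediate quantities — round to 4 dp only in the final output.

price = 22.2666
boundary = - - - 78.6151 91.2282
tree:
22.2666
31.4062 11.9701
42.4626 18.9659 4.0709
54.4749 28.9759 7.6698 0.0000
65.3441 41.8618 14.4503 0.0000 0.0000
74.7105 54.4749 27.2251 0.0000 0.0000 0.0000

Δt=0.10240  u=1.16044  d=0.86174  q=0.46836  discount=0.99836
step 5 (expiry): payoffs max(K−S,0) = 74.7105 54.4749 27.2251 0.0000 0.0000 0.0000
step 4: (k=4,j=0): S=67.7459, (K−S)⁺=65.3441, hold=65.1262 ⇒ V=65.3441 exercise | (k=4,j=1): S=91.2282, (K−S)⁺=41.8618, hold=41.6439 ⇒ V=41.8618 exercise | (k=4,j=2): S=122.8500, (K−S)⁺=10.2400, hold=14.4503 ⇒ V=14.4503 continue | (k=4,j=3): S=165.4326, (K−S)⁺=0.0000, hold=0.0000 ⇒ V=0.0000 continue | (k=4,j=4): S=222.7754, (K−S)⁺=0.0000, hold=0.0000 ⇒ V=0.0000 continue  boundary S*=91.2282
step 3: (k=3,j=0): S=78.6151, (K−S)⁺=54.4749, hold=54.2570 ⇒ V=54.4749 exercise | (k=3,j=1): S=105.8649, (K−S)⁺=27.2251, hold=28.9759 ⇒ V=28.9759 continue | (k=3,j=2): S=142.5602, (K−S)⁺=0.0000, hold=7.6698 ⇒ V=7.6698 continue | (k=3,j=3): S=191.9748, (K−S)⁺=0.0000, hold=0.0000 ⇒ V=0.0000 continue  boundary S*=78.6151
step 2: (k=2,j=0): S=91.2282, (K−S)⁺=41.8618, hold=42.4626 ⇒ V=42.4626 continue | (k=2,j=1): S=122.8500, (K−S)⁺=10.2400, hold=18.9659 ⇒ V=18.9659 continue | (k=2,j=2): S=165.4326, (K−S)⁺=0.0000, hold=4.0709 ⇒ V=4.0709 continue  boundary S*=-
step 1: (k=1,j=0): S=105.8649, (K−S)⁺=27.2251, hold=31.4062 ⇒ V=31.4062 continue | (k=1,j=1): S=142.5602, (K−S)⁺=0.0000, hold=11.9701 ⇒ V=11.9701 continue  boundary S*=-
step 0: (k=0,j=0): S=122.8500, (K−S)⁺=10.2400, hold=22.2666 ⇒ V=22.2666 continue  boundary S*=-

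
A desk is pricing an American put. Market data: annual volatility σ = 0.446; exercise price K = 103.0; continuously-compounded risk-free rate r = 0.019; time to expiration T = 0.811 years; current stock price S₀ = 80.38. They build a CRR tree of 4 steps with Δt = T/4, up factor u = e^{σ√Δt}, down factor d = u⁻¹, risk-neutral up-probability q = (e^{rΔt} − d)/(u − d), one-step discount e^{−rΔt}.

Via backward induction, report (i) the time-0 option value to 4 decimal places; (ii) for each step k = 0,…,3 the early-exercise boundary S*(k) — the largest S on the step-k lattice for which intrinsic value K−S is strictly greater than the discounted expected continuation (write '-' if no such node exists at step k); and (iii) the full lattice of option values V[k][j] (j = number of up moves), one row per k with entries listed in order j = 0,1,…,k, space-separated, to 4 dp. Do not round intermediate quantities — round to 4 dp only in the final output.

params: Δt=0.20275 u=1.22241 d=0.81806 q=0.45951 e^(-rΔt)=0.99616
t_4 payoffs: 67.0018 49.2084 22.6200 0.0000 0.0000
t_3: node(3,0) S=44.0046 payoff=58.9954 vs cont=58.5994 → 58.9954 [stop]  node(3,1) S=65.7554 payoff=37.2446 vs cont=36.8486 → 37.2446 [stop]  node(3,2) S=98.2573 payoff=4.7427 vs cont=12.1789 → 12.1789 [wait]  node(3,3) S=146.8243 payoff=0.0000 vs cont=0.0000 → 0.0000 [wait]  ⇒ S*(3)=65.7554
t_2: node(2,0) S=53.7916 payoff=49.2084 vs cont=48.8124 → 49.2084 [stop]  node(2,1) S=80.3800 payoff=22.6200 vs cont=25.6278 → 25.6278 [wait]  node(2,2) S=120.1106 payoff=0.0000 vs cont=6.5573 → 6.5573 [wait]  ⇒ S*(2)=53.7916
t_1: node(1,0) S=65.7554 payoff=37.2446 vs cont=38.2254 → 38.2254 [wait]  node(1,1) S=98.2573 payoff=4.7427 vs cont=16.7999 → 16.7999 [wait]  ⇒ S*(1)=-
t_0: node(0,0) S=80.3800 payoff=22.6200 vs cont=28.2711 → 28.2711 [wait]  ⇒ S*(0)=-

price = 28.2711
boundary = - - 53.7916 65.7554
tree:
28.2711
38.2254 16.7999
49.2084 25.6278 6.5573
58.9954 37.2446 12.1789 0.0000
67.0018 49.2084 22.6200 0.0000 0.0000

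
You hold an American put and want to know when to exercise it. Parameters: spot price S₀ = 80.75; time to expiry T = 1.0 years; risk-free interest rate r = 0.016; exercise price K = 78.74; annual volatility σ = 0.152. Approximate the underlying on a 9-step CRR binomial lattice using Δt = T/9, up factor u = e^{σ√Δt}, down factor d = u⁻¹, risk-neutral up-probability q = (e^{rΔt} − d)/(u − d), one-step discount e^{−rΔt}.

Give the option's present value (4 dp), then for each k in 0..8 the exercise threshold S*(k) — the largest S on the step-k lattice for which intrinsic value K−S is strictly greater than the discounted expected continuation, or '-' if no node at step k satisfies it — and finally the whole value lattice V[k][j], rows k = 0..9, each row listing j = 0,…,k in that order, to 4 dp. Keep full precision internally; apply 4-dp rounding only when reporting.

Δt=0.11111, u=1.05197, d=0.95060, q=0.50489, disc=e^(-rΔt)=0.99822
k=9 terminal: V=max(K-S,0) → 27.5595 22.1014 16.0611 9.3767 1.9794 0.0000 0.0000 0.0000 0.0000 0.0000
k=8: j=0 S=53.8404 intr=24.8996 cont=24.7597 V=24.8996[EX]; j=1 S=59.5823 intr=19.1577 cont=19.0179 V=19.1577[EX]; j=2 S=65.9364 intr=12.8036 cont=12.6637 V=12.8036[EX]; j=3 S=72.9683 intr=5.7717 cont=5.6319 V=5.7717[EX]; j=4 S=80.7500 intr=0.0000 cont=0.9783 V=0.9783[hold]; j=5 S=89.3616 intr=0.0000 cont=0.0000 V=0.0000[hold]; j=6 S=98.8916 intr=0.0000 cont=0.0000 V=0.0000[hold]; j=7 S=109.4380 intr=0.0000 cont=0.0000 V=0.0000[hold]; j=8 S=121.1090 intr=0.0000 cont=0.0000 V=0.0000[hold]  S*(8)=72.9683
k=7: j=0 S=56.6386 intr=22.1014 cont=21.9615 V=22.1014[EX]; j=1 S=62.6789 intr=16.0611 cont=15.9213 V=16.0611[EX]; j=2 S=69.3633 intr=9.3767 cont=9.2368 V=9.3767[EX]; j=3 S=76.7606 intr=1.9794 cont=3.3456 V=3.3456[hold]; j=4 S=84.9468 intr=0.0000 cont=0.4835 V=0.4835[hold]; j=5 S=94.0059 intr=0.0000 cont=0.0000 V=0.0000[hold]; j=6 S=104.0312 intr=0.0000 cont=0.0000 V=0.0000[hold]; j=7 S=115.1257 intr=0.0000 cont=0.0000 V=0.0000[hold]  S*(7)=69.3633
k=6: j=0 S=59.5823 intr=19.1577 cont=19.0179 V=19.1577[EX]; j=1 S=65.9364 intr=12.8036 cont=12.6637 V=12.8036[EX]; j=2 S=72.9683 intr=5.7717 cont=6.3204 V=6.3204[hold]; j=3 S=80.7500 intr=0.0000 cont=1.8972 V=1.8972[hold]; j=4 S=89.3616 intr=0.0000 cont=0.2390 V=0.2390[hold]; j=5 S=98.8916 intr=0.0000 cont=0.0000 V=0.0000[hold]; j=6 S=109.4380 intr=0.0000 cont=0.0000 V=0.0000[hold]  S*(6)=65.9364
k=5: j=0 S=62.6789 intr=16.0611 cont=15.9213 V=16.0611[EX]; j=1 S=69.3633 intr=9.3767 cont=9.5134 V=9.5134[hold]; j=2 S=76.7606 intr=1.9794 cont=4.0799 V=4.0799[hold]; j=3 S=84.9468 intr=0.0000 cont=1.0581 V=1.0581[hold]; j=4 S=94.0059 intr=0.0000 cont=0.1181 V=0.1181[hold]; j=5 S=104.0312 intr=0.0000 cont=0.0000 V=0.0000[hold]  S*(5)=62.6789
k=4: j=0 S=65.9364 intr=12.8036 cont=12.7326 V=12.8036[EX]; j=1 S=72.9683 intr=5.7717 cont=6.7581 V=6.7581[hold]; j=2 S=80.7500 intr=0.0000 cont=2.5497 V=2.5497[hold]; j=3 S=89.3616 intr=0.0000 cont=0.5825 V=0.5825[hold]; j=4 S=98.8916 intr=0.0000 cont=0.0584 V=0.0584[hold]  S*(4)=65.9364
k=3: j=0 S=69.3633 intr=9.3767 cont=9.7339 V=9.7339[hold]; j=1 S=76.7606 intr=1.9794 cont=4.6251 V=4.6251[hold]; j=2 S=84.9468 intr=0.0000 cont=1.5537 V=1.5537[hold]; j=3 S=94.0059 intr=0.0000 cont=0.3173 V=0.3173[hold]  S*(3)=-
k=2: j=0 S=72.9683 intr=5.7717 cont=7.1418 V=7.1418[hold]; j=1 S=80.7500 intr=0.0000 cont=3.0689 V=3.0689[hold]; j=2 S=89.3616 intr=0.0000 cont=0.9278 V=0.9278[hold]  S*(2)=-
k=1: j=0 S=76.7606 intr=1.9794 cont=5.0764 V=5.0764[hold]; j=1 S=84.9468 intr=0.0000 cont=1.9844 V=1.9844[hold]  S*(1)=-
k=0: j=0 S=80.7500 intr=0.0000 cont=3.5090 V=3.5090[hold]  S*(0)=-

price = 3.5090
boundary = - - - - 65.9364 62.6789 65.9364 69.3633 72.9683
tree:
3.5090
5.0764 1.9844
7.1418 3.0689 0.9278
9.7339 4.6251 1.5537 0.3173
12.8036 6.7581 2.5497 0.5825 0.0584
16.0611 9.5134 4.0799 1.0581 0.1181 0.0000
19.1577 12.8036 6.3204 1.8972 0.2390 0.0000 0.0000
22.1014 16.0611 9.3767 3.3456 0.4835 0.0000 0.0000 0.0000
24.8996 19.1577 12.8036 5.7717 0.9783 0.0000 0.0000 0.0000 0.0000
27.5595 22.1014 16.0611 9.3767 1.9794 0.0000 0.0000 0.0000 0.0000 0.0000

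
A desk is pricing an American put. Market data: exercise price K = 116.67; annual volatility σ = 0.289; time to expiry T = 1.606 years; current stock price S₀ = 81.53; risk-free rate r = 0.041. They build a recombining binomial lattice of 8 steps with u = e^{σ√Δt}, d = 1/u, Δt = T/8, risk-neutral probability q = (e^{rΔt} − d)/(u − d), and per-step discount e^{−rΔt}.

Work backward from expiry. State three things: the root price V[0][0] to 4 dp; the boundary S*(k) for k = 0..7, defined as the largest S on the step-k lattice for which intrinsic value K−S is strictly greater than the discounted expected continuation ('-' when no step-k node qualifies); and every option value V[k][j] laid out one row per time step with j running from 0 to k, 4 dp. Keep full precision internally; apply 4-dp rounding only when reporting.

Δt=0.20075, u=1.13824, d=0.87855, q=0.49950, disc=e^(-rΔt)=0.99180
k=8 terminal: V=max(K-S,0) → 87.7343 79.1809 68.0991 53.7416 35.1400 11.0398 0.0000 0.0000 0.0000
k=7: j=0 S=32.9359 intr=83.7341 cont=82.7778 V=83.7341[EX]; j=1 S=42.6717 intr=73.9983 cont=73.0419 V=73.9983[EX]; j=2 S=55.2855 intr=61.3845 cont=60.4282 V=61.3845[EX]; j=3 S=71.6279 intr=45.0421 cont=44.0858 V=45.0421[EX]; j=4 S=92.8010 intr=23.8690 cont=22.9126 V=23.8690[EX]; j=5 S=120.2330 intr=0.0000 cont=5.4801 V=5.4801[hold]; j=6 S=155.7738 intr=0.0000 cont=0.0000 V=0.0000[hold]; j=7 S=201.8205 intr=0.0000 cont=0.0000 V=0.0000[hold]  S*(7)=92.8010
k=6: j=0 S=37.4891 intr=79.1809 cont=78.2246 V=79.1809[EX]; j=1 S=48.5709 intr=68.0991 cont=67.1428 V=68.0991[EX]; j=2 S=62.9284 intr=53.7416 cont=52.7853 V=53.7416[EX]; j=3 S=81.5300 intr=35.1400 cont=34.1837 V=35.1400[EX]; j=4 S=105.6302 intr=11.0398 cont=14.5634 V=14.5634[hold]; j=5 S=136.8545 intr=0.0000 cont=2.7203 V=2.7203[hold]; j=6 S=177.3087 intr=0.0000 cont=0.0000 V=0.0000[hold]  S*(6)=81.5300
k=5: j=0 S=42.6717 intr=73.9983 cont=73.0419 V=73.9983[EX]; j=1 S=55.2855 intr=61.3845 cont=60.4282 V=61.3845[EX]; j=2 S=71.6279 intr=45.0421 cont=44.0858 V=45.0421[EX]; j=3 S=92.8010 intr=23.8690 cont=24.6582 V=24.6582[hold]; j=4 S=120.2330 intr=0.0000 cont=8.5769 V=8.5769[hold]; j=5 S=155.7738 intr=0.0000 cont=1.3504 V=1.3504[hold]  S*(5)=71.6279
k=4: j=0 S=48.5709 intr=68.0991 cont=67.1428 V=68.0991[EX]; j=1 S=62.9284 intr=53.7416 cont=52.7853 V=53.7416[EX]; j=2 S=81.5300 intr=35.1400 cont=34.5747 V=35.1400[EX]; j=3 S=105.6302 intr=11.0398 cont=16.4894 V=16.4894[hold]; j=4 S=136.8545 intr=0.0000 cont=4.9266 V=4.9266[hold]  S*(4)=81.5300
k=3: j=0 S=55.2855 intr=61.3845 cont=60.4282 V=61.3845[EX]; j=1 S=71.6279 intr=45.0421 cont=44.0858 V=45.0421[EX]; j=2 S=92.8010 intr=23.8690 cont=25.6124 V=25.6124[hold]; j=3 S=120.2330 intr=0.0000 cont=10.6260 V=10.6260[hold]  S*(3)=71.6279
k=2: j=0 S=62.9284 intr=53.7416 cont=52.7853 V=53.7416[EX]; j=1 S=81.5300 intr=35.1400 cont=35.0474 V=35.1400[EX]; j=2 S=105.6302 intr=11.0398 cont=17.9781 V=17.9781[hold]  S*(2)=81.5300
k=1: j=0 S=71.6279 intr=45.0421 cont=44.0858 V=45.0421[EX]; j=1 S=92.8010 intr=23.8690 cont=26.3499 V=26.3499[hold]  S*(1)=71.6279
k=0: j=0 S=81.5300 intr=35.1400 cont=35.4127 V=35.4127[hold]  S*(0)=-

price = 35.4127
boundary = - 71.6279 81.5300 71.6279 81.5300 71.6279 81.5300 92.8010
tree:
35.4127
45.0421 26.3499
53.7416 35.1400 17.9781
61.3845 45.0421 25.6124 10.6260
68.0991 53.7416 35.1400 16.4894 4.9266
73.9983 61.3845 45.0421 24.6582 8.5769 1.3504
79.1809 68.0991 53.7416 35.1400 14.5634 2.7203 0.0000
83.7341 73.9983 61.3845 45.0421 23.8690 5.4801 0.0000 0.0000
87.7343 79.1809 68.0991 53.7416 35.1400 11.0398 0.0000 0.0000 0.0000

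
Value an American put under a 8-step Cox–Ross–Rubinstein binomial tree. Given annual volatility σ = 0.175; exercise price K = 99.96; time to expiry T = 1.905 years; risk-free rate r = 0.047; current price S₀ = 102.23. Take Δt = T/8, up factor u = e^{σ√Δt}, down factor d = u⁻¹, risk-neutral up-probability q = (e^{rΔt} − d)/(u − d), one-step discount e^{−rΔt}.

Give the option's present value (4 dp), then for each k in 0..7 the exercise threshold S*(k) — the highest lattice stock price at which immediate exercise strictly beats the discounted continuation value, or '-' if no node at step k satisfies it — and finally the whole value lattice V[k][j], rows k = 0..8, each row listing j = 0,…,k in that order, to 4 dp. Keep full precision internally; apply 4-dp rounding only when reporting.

Δt=0.23813  u=1.08915  d=0.91815  q=0.54448  discount=0.98887
step 8 (expiry): payoffs max(K−S,0) = 48.3326 38.7172 27.3111 13.7805 0.0000 0.0000 0.0000 0.0000 0.0000
step 7: (k=7,j=0): S=56.2299, (K−S)⁺=43.7301, hold=42.6176 ⇒ V=43.7301 exercise | (k=7,j=1): S=66.7025, (K−S)⁺=33.2575, hold=32.1450 ⇒ V=33.2575 exercise | (k=7,j=2): S=79.1255, (K−S)⁺=20.8345, hold=19.7220 ⇒ V=20.8345 exercise | (k=7,j=3): S=93.8623, (K−S)⁺=6.0977, hold=6.2074 ⇒ V=6.2074 continue | (k=7,j=4): S=111.3437, (K−S)⁺=0.0000, hold=0.0000 ⇒ V=0.0000 continue | (k=7,j=5): S=132.0809, (K−S)⁺=0.0000, hold=0.0000 ⇒ V=0.0000 continue | (k=7,j=6): S=156.6804, (K−S)⁺=0.0000, hold=0.0000 ⇒ V=0.0000 continue | (k=7,j=7): S=185.8614, (K−S)⁺=0.0000, hold=0.0000 ⇒ V=0.0000 continue  boundary S*=79.1255
step 6: (k=6,j=0): S=61.2428, (K−S)⁺=38.7172, hold=37.6047 ⇒ V=38.7172 exercise | (k=6,j=1): S=72.6489, (K−S)⁺=27.3111, hold=26.1986 ⇒ V=27.3111 exercise | (k=6,j=2): S=86.1795, (K−S)⁺=13.7805, hold=12.7271 ⇒ V=13.7805 exercise | (k=6,j=3): S=102.2300, (K−S)⁺=0.0000, hold=2.7961 ⇒ V=2.7961 continue | (k=6,j=4): S=121.2699, (K−S)⁺=0.0000, hold=0.0000 ⇒ V=0.0000 continue | (k=6,j=5): S=143.8558, (K−S)⁺=0.0000, hold=0.0000 ⇒ V=0.0000 continue | (k=6,j=6): S=170.6483, (K−S)⁺=0.0000, hold=0.0000 ⇒ V=0.0000 continue  boundary S*=86.1795
step 5: (k=5,j=0): S=66.7025, (K−S)⁺=33.2575, hold=32.1450 ⇒ V=33.2575 exercise | (k=5,j=1): S=79.1255, (K−S)⁺=20.8345, hold=19.7220 ⇒ V=20.8345 exercise | (k=5,j=2): S=93.8623, (K−S)⁺=6.0977, hold=7.7129 ⇒ V=7.7129 continue | (k=5,j=3): S=111.3437, (K−S)⁺=0.0000, hold=1.2595 ⇒ V=1.2595 continue | (k=5,j=4): S=132.0809, (K−S)⁺=0.0000, hold=0.0000 ⇒ V=0.0000 continue | (k=5,j=5): S=156.6804, (K−S)⁺=0.0000, hold=0.0000 ⇒ V=0.0000 continue  boundary S*=79.1255
step 4: (k=4,j=0): S=72.6489, (K−S)⁺=27.3111, hold=26.1986 ⇒ V=27.3111 exercise | (k=4,j=1): S=86.1795, (K−S)⁺=13.7805, hold=13.5377 ⇒ V=13.7805 exercise | (k=4,j=2): S=102.2300, (K−S)⁺=0.0000, hold=4.1524 ⇒ V=4.1524 continue | (k=4,j=3): S=121.2699, (K−S)⁺=0.0000, hold=0.5673 ⇒ V=0.5673 continue | (k=4,j=4): S=143.8558, (K−S)⁺=0.0000, hold=0.0000 ⇒ V=0.0000 continue  boundary S*=86.1795
step 3: (k=3,j=0): S=79.1255, (K−S)⁺=20.8345, hold=19.7220 ⇒ V=20.8345 exercise | (k=3,j=1): S=93.8623, (K−S)⁺=6.0977, hold=8.4432 ⇒ V=8.4432 continue | (k=3,j=2): S=111.3437, (K−S)⁺=0.0000, hold=2.1759 ⇒ V=2.1759 continue | (k=3,j=3): S=132.0809, (K−S)⁺=0.0000, hold=0.2556 ⇒ V=0.2556 continue  boundary S*=79.1255
step 2: (k=2,j=0): S=86.1795, (K−S)⁺=13.7805, hold=13.9309 ⇒ V=13.9309 continue | (k=2,j=1): S=102.2300, (K−S)⁺=0.0000, hold=4.9748 ⇒ V=4.9748 continue | (k=2,j=2): S=121.2699, (K−S)⁺=0.0000, hold=1.1178 ⇒ V=1.1178 continue  boundary S*=-
step 1: (k=1,j=0): S=93.8623, (K−S)⁺=6.0977, hold=8.9537 ⇒ V=8.9537 continue | (k=1,j=1): S=111.3437, (K−S)⁺=0.0000, hold=2.8427 ⇒ V=2.8427 continue  boundary S*=-
step 0: (k=0,j=0): S=102.2300, (K−S)⁺=0.0000, hold=5.5638 ⇒ V=5.5638 continue  boundary S*=-

price = 5.5638
boundary = - - - 79.1255 86.1795 79.1255 86.1795 79.1255
tree:
5.5638
8.9537 2.8427
13.9309 4.9748 1.1178
20.8345 8.4432 2.1759 0.2556
27.3111 13.7805 4.1524 0.5673 0.0000
33.2575 20.8345 7.7129 1.2595 0.0000 0.0000
38.7172 27.3111 13.7805 2.7961 0.0000 0.0000 0.0000
43.7301 33.2575 20.8345 6.2074 0.0000 0.0000 0.0000 0.0000
48.3326 38.7172 27.3111 13.7805 0.0000 0.0000 0.0000 0.0000 0.0000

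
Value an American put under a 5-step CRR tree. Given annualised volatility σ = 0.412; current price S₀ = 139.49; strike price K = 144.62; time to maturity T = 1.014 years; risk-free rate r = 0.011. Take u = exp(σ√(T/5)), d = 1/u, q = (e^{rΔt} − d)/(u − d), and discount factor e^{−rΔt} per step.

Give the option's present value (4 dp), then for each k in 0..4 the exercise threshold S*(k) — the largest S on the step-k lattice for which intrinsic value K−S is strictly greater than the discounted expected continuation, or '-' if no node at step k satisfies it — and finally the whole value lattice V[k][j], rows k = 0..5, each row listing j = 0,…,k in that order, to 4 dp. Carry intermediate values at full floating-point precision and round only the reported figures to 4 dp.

params: Δt=0.20280 u=1.20387 d=0.83066 q=0.45973 e^(-rΔt)=0.99777
t_5 payoffs: 89.4562 64.6716 28.7515 0.0000 0.0000 0.0000
t_4: node(4,0) S=66.4097 payoff=78.2103 vs cont=77.8880 → 78.2103 [stop]  node(4,1) S=96.2471 payoff=48.3729 vs cont=48.0507 → 48.3729 [stop]  node(4,2) S=139.4900 payoff=5.1300 vs cont=15.4989 → 15.4989 [wait]  node(4,3) S=202.1616 payoff=0.0000 vs cont=0.0000 → 0.0000 [wait]  node(4,4) S=292.9910 payoff=0.0000 vs cont=0.0000 → 0.0000 [wait]  ⇒ S*(4)=96.2471
t_3: node(3,0) S=79.9484 payoff=64.6716 vs cont=64.3494 → 64.6716 [stop]  node(3,1) S=115.8685 payoff=28.7515 vs cont=33.1856 → 33.1856 [wait]  node(3,2) S=167.9271 payoff=0.0000 vs cont=8.3549 → 8.3549 [wait]  node(3,3) S=243.3753 payoff=0.0000 vs cont=0.0000 → 0.0000 [wait]  ⇒ S*(3)=79.9484
t_2: node(2,0) S=96.2471 payoff=48.3729 vs cont=50.0846 → 50.0846 [wait]  node(2,1) S=139.4900 payoff=5.1300 vs cont=21.7216 → 21.7216 [wait]  node(2,2) S=202.1616 payoff=0.0000 vs cont=4.5038 → 4.5038 [wait]  ⇒ S*(2)=-
t_1: node(1,0) S=115.8685 payoff=28.7515 vs cont=36.9627 → 36.9627 [wait]  node(1,1) S=167.9271 payoff=0.0000 vs cont=13.7753 → 13.7753 [wait]  ⇒ S*(1)=-
t_0: node(0,0) S=139.4900 payoff=5.1300 vs cont=26.2441 → 26.2441 [wait]  ⇒ S*(0)=-

price = 26.2441
boundary = - - - 79.9484 96.2471
tree:
26.2441
36.9627 13.7753
50.0846 21.7216 4.5038
64.6716 33.1856 8.3549 0.0000
78.2103 48.3729 15.4989 0.0000 0.0000
89.4562 64.6716 28.7515 0.0000 0.0000 0.0000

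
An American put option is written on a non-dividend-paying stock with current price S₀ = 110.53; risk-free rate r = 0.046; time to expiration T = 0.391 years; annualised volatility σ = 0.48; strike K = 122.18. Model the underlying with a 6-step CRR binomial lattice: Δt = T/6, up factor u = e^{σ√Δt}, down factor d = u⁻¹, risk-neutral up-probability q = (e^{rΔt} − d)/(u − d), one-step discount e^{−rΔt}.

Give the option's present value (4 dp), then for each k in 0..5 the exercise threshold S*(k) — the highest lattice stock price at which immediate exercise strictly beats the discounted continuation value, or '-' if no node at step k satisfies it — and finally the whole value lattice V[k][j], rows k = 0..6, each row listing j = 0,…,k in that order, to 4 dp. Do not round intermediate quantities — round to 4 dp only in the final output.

price = 19.8359
boundary = - - - 76.5303 86.5066 97.7833
tree:
19.8359
27.2301 12.0012
36.0198 17.9394 5.6847
45.6497 25.8797 9.5050 1.6082
54.4754 35.6734 15.5000 3.1118 0.0000
62.2833 45.6497 24.3967 6.0210 0.0000 0.0000
69.1908 54.4754 35.6734 11.6500 0.0000 0.0000 0.0000

Δt=0.06517  u=1.13036  d=0.88468  q=0.48162  discount=0.99701
step 6 (expiry): payoffs max(K−S,0) = 69.1908 54.4754 35.6734 11.6500 0.0000 0.0000 0.0000
step 5: (k=5,j=0): S=59.8967, (K−S)⁺=62.2833, hold=61.9176 ⇒ V=62.2833 exercise | (k=5,j=1): S=76.5303, (K−S)⁺=45.6497, hold=45.2840 ⇒ V=45.6497 exercise | (k=5,j=2): S=97.7833, (K−S)⁺=24.3967, hold=24.0310 ⇒ V=24.3967 exercise | (k=5,j=3): S=124.9383, (K−S)⁺=0.0000, hold=6.0210 ⇒ V=6.0210 continue | (k=5,j=4): S=159.6345, (K−S)⁺=0.0000, hold=0.0000 ⇒ V=0.0000 continue | (k=5,j=5): S=203.9660, (K−S)⁺=0.0000, hold=0.0000 ⇒ V=0.0000 continue  boundary S*=97.7833
step 4: (k=4,j=0): S=67.7046, (K−S)⁺=54.4754, hold=54.1097 ⇒ V=54.4754 exercise | (k=4,j=1): S=86.5066, (K−S)⁺=35.6734, hold=35.3077 ⇒ V=35.6734 exercise | (k=4,j=2): S=110.5300, (K−S)⁺=11.6500, hold=15.5000 ⇒ V=15.5000 continue | (k=4,j=3): S=141.2249, (K−S)⁺=0.0000, hold=3.1118 ⇒ V=3.1118 continue | (k=4,j=4): S=180.4439, (K−S)⁺=0.0000, hold=0.0000 ⇒ V=0.0000 continue  boundary S*=86.5066
step 3: (k=3,j=0): S=76.5303, (K−S)⁺=45.6497, hold=45.2840 ⇒ V=45.6497 exercise | (k=3,j=1): S=97.7833, (K−S)⁺=24.3967, hold=25.8797 ⇒ V=25.8797 continue | (k=3,j=2): S=124.9383, (K−S)⁺=0.0000, hold=9.5050 ⇒ V=9.5050 continue | (k=3,j=3): S=159.6345, (K−S)⁺=0.0000, hold=1.6082 ⇒ V=1.6082 continue  boundary S*=76.5303
step 2: (k=2,j=0): S=86.5066, (K−S)⁺=35.6734, hold=36.0198 ⇒ V=36.0198 continue | (k=2,j=1): S=110.5300, (K−S)⁺=11.6500, hold=17.9394 ⇒ V=17.9394 continue | (k=2,j=2): S=141.2249, (K−S)⁺=0.0000, hold=5.6847 ⇒ V=5.6847 continue  boundary S*=-
step 1: (k=1,j=0): S=97.7833, (K−S)⁺=24.3967, hold=27.2301 ⇒ V=27.2301 continue | (k=1,j=1): S=124.9383, (K−S)⁺=0.0000, hold=12.0012 ⇒ V=12.0012 continue  boundary S*=-
step 0: (k=0,j=0): S=110.5300, (K−S)⁺=11.6500, hold=19.8359 ⇒ V=19.8359 continue  boundary S*=-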